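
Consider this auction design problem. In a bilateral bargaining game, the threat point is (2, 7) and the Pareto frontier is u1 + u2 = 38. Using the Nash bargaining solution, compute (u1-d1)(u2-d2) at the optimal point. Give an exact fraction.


Step 1: The Nash solution splits surplus symmetrically above the disagreement point
Step 2: u1 = (total + d1 - d2)/2 = (38 + 2 - 7)/2 = 33/2
Step 3: u2 = (total - d1 + d2)/2 = (38 - 2 + 7)/2 = 43/2
Step 4: Nash product = (33/2 - 2) * (43/2 - 7)
Step 5: = 29/2 * 29/2 = 841/4

841/4


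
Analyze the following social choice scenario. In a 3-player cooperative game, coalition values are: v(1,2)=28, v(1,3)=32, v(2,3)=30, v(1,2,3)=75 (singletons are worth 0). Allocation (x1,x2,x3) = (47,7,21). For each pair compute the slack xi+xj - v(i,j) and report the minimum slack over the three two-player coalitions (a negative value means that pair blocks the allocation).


Step 1: Slack for coalition (1,2): x1+x2 - v12 = 54 - 28 = 26
Step 2: Slack for coalition (1,3): x1+x3 - v13 = 68 - 32 = 36
Step 3: Slack for coalition (2,3): x2+x3 - v23 = 28 - 30 = -2
Step 4: Minimum slack = min(26, 36, -2) = -2, attained by (2,3); coalition (2,3) can block (slack < 0), so the allocation is not in the core

-2


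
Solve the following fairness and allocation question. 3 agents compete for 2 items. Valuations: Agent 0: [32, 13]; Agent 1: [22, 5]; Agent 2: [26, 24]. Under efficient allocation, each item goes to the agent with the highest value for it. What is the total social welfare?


Step 1: For each item, find the maximum value among all agents.
Step 2: Item 0 -> Agent 0 (value 32)
Step 3: Item 1 -> Agent 2 (value 24)
Step 4: Total welfare = 32 + 24 = 56

56


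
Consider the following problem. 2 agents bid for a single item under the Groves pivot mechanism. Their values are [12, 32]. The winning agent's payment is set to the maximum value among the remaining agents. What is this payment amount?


Step 1: The efficient winner is agent 1 with value 32
Step 2: Other agents' values: [12]
Step 3: Pivot payment = max(others) = 12
Step 4: The winner pays 12

12


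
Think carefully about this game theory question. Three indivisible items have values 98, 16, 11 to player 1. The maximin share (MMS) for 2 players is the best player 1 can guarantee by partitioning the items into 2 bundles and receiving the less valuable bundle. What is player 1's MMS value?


Step 1: Item values = 98, 16, 11
Step 2: Enumerate all 2-bundle partitions and take the smaller bundle:
  Partition 1: {98} vs {16,11} -> bundles 98, 27; min = 27
  Partition 2: {16} vs {98,11} -> bundles 16, 109; min = 16
  Partition 3: {11} vs {98,16} -> bundles 11, 114; min = 11
Step 3: MMS = max(27, 16, 11) = 27

27


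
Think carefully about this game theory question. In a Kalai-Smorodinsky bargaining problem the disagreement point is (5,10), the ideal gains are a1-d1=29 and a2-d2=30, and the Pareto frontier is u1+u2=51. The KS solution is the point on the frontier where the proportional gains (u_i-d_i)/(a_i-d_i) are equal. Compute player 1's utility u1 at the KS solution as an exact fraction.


Step 1: At the KS point, (u1-d1)/r1 = (u2-d2)/r2 = t and u1+u2 = 51
Step 2: u1 = d1 + r1*t and u2 = d2 + r2*t, so (d1 + r1*t) + (d2 + r2*t) = 51
Step 3: t = (51 - 5 - 10)/(29 + 30) = 36/59
Step 4: u1 = d1 + r1*t = 5 + 29 * 36/59 = 1339/59
Step 5: (Check: u2 = d2 + r2*t = 1670/59; u1+u2 = 1339/59 + 1670/59 = 51, on the frontier.)

1339/59


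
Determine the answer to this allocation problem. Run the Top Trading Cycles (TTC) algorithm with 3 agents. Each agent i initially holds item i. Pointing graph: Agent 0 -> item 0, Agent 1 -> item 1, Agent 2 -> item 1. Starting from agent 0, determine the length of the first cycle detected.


Step 1: Trace the pointer graph from agent 0: 0 -> 0
Step 2: A cycle is detected when we revisit agent 0
Step 3: The cycle is: 0 -> 0
Step 4: Cycle length = 1

1


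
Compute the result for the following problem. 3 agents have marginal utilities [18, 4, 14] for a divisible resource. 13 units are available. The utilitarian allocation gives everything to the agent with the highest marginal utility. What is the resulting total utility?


Step 1: The marginal utilities are [18, 4, 14]
Step 2: The highest marginal utility is 18
Step 3: All 13 units go to that agent
Step 4: Total utility = 18 * 13 = 234

234


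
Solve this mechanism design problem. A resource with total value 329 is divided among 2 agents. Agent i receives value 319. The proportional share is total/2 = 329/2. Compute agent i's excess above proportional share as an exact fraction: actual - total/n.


Step 1: Proportional share = 329/2
Step 2: Agent's actual allocation = 319
Step 3: Excess = 319 - 329/2 = 309/2

309/2


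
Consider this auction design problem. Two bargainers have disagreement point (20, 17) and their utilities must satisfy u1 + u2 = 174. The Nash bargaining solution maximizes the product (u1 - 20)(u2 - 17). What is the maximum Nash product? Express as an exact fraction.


Step 1: The Nash solution splits surplus symmetrically above the disagreement point
Step 2: u1 = (total + d1 - d2)/2 = (174 + 20 - 17)/2 = 177/2
Step 3: u2 = (total - d1 + d2)/2 = (174 - 20 + 17)/2 = 171/2
Step 4: Nash product = (177/2 - 20) * (171/2 - 17)
Step 5: = 137/2 * 137/2 = 18769/4

18769/4


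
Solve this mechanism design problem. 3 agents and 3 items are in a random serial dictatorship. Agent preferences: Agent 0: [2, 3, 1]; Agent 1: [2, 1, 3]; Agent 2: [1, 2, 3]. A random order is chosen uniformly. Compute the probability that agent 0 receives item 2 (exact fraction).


Step 1: Agent 0 wants item 2
Step 2: There are 6 possible orderings of agents
Step 3: In 3 orderings, agent 0 gets item 2
Step 4: Probability = 3/6 = 1/2

1/2


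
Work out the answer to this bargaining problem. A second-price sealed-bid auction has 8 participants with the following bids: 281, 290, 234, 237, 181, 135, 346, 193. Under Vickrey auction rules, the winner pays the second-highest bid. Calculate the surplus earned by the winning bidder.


Step 1: Sort bids in descending order: 346, 290, 281, 237, 234, 193, 181, 135
Step 2: The winning bid is the highest: 346
Step 3: The payment equals the second-highest bid: 290
Step 4: Surplus = winner's bid - payment = 346 - 290 = 56

56


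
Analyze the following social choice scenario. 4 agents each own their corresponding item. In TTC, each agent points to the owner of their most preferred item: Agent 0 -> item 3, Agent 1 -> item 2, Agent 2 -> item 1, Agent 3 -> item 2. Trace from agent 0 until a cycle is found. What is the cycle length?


Step 1: Trace the pointer graph from agent 0: 0 -> 3 -> 2 -> 1 -> 2
Step 2: A cycle is detected when we revisit agent 2
Step 3: The cycle is: 2 -> 1 -> 2
Step 4: Cycle length = 2

2


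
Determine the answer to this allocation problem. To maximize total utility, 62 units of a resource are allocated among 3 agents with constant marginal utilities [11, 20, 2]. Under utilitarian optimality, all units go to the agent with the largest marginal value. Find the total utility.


Step 1: The marginal utilities are [11, 20, 2]
Step 2: The highest marginal utility is 20
Step 3: All 62 units go to that agent
Step 4: Total utility = 20 * 62 = 1240

1240


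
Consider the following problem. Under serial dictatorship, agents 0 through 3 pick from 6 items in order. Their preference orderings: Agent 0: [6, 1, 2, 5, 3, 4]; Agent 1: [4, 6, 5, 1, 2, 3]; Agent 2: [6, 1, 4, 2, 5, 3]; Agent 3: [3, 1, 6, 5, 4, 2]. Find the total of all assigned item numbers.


Step 1: Agent 0 picks item 6
Step 2: Agent 1 picks item 4
Step 3: Agent 2 picks item 1
Step 4: Agent 3 picks item 3
Step 5: Sum = 6 + 4 + 1 + 3 = 14

14


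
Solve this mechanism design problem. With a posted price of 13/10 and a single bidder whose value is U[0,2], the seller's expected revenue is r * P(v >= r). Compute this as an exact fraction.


Step 1: Posted price r = 13/10, value support [0,2]
Step 2: P(v >= r) = (2 - 13/10)/2 = 7/20
Step 3: Expected revenue = r * P(v >= r) = 13/10 * 7/20
Step 4: Revenue = 91/200

91/200


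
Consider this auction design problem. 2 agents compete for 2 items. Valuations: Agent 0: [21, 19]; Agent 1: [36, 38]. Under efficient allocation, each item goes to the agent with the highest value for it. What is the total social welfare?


Step 1: For each item, find the maximum value among all agents.
Step 2: Item 0 -> Agent 1 (value 36)
Step 3: Item 1 -> Agent 1 (value 38)
Step 4: Total welfare = 36 + 38 = 74

74


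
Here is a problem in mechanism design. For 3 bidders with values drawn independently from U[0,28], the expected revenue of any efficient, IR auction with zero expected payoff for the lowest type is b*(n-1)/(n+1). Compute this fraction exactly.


Step 1: By Revenue Equivalence, expected revenue = b*(n-1)/(n+1)
Step 2: Substituting n = 3, b = 28
Step 3: Revenue = 28*(3-1)/(3+1) = 28*2/4
Step 4: Revenue = 56/4 = 14

14


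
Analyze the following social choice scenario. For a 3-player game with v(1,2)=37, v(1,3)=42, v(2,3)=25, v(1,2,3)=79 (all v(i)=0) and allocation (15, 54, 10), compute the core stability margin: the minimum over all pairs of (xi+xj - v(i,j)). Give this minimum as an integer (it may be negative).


Step 1: Slack for coalition (1,2): x1+x2 - v12 = 69 - 37 = 32
Step 2: Slack for coalition (1,3): x1+x3 - v13 = 25 - 42 = -17
Step 3: Slack for coalition (2,3): x2+x3 - v23 = 64 - 25 = 39
Step 4: Minimum slack = min(32, -17, 39) = -17, attained by (1,3); coalition (1,3) can block (slack < 0), so the allocation is not in the core

-17


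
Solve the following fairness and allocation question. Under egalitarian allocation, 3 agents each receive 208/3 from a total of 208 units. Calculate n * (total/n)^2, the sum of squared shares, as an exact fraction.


Step 1: Each agent's share = 208/3
Step 2: Square of each share = (208/3)^2 = 43264/9
Step 3: Sum of squares = 3 * 43264/9 = 43264/3

43264/3


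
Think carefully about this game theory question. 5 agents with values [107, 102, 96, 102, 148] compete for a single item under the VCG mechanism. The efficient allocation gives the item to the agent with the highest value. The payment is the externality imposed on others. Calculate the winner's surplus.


Step 1: The winner is the agent with the highest value: agent 4 with value 148
Step 2: Values of other agents: [107, 102, 96, 102]
Step 3: VCG payment = max of others' values = 107
Step 4: Surplus = 148 - 107 = 41

41


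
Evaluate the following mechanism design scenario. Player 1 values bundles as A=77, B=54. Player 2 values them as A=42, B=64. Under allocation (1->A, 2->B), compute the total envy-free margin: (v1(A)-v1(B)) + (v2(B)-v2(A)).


Step 1: Player 1's margin = v1(A) - v1(B) = 77 - 54 = 23
Step 2: Player 2's margin = v2(B) - v2(A) = 64 - 42 = 22
Step 3: Total margin = 23 + 22 = 45

45


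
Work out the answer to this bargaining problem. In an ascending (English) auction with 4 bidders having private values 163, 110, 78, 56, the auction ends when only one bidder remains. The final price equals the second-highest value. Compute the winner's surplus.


Step 1: Identify the highest value: 163
Step 2: Identify the second-highest value: 110
Step 3: The final price = second-highest value = 110
Step 4: Surplus = 163 - 110 = 53

53


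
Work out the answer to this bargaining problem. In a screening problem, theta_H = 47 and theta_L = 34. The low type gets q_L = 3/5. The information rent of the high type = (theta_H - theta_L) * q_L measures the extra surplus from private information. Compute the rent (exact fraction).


Step 1: theta_H - theta_L = 47 - 34 = 13
Step 2: Information rent = (theta_H - theta_L) * q_L
Step 3: = 13 * 3/5
Step 4: = 39/5

39/5


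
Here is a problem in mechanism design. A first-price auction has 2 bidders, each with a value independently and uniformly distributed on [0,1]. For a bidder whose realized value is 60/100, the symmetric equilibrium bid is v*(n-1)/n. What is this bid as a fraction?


Step 1: The symmetric BNE bidding function is b(v) = v * (n-1) / n
Step 2: Substitute v = 3/5 and n = 2
Step 3: b = 3/5 * 1/2
Step 4: b = 3/10

3/10


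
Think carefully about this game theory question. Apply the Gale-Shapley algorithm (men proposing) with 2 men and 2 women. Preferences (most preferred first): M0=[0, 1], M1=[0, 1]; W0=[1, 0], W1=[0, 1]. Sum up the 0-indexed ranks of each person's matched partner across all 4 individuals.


Step 1: Run Gale-Shapley (men propose, women hold best offer):
  M0 proposes to W0; she accepts
  M1 proposes to W0; she switches from M0
  M0 proposes to W1; she accepts
Step 2: Final matching: W0-M1, W1-M0
Step 3: 0-indexed ranks (man's rank of his match, then woman's): 0 + 0 + 1 + 0
Step 4: Total rank sum = 1

1


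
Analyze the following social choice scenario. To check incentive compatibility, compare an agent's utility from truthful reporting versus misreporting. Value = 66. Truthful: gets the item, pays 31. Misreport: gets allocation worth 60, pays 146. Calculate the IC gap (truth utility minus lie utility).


Step 1: U(truth) = value - payment = 66 - 31 = 35
Step 2: U(lie) = allocation - payment = 60 - 146 = -86
Step 3: IC gap = 35 - (-86) = 121

121


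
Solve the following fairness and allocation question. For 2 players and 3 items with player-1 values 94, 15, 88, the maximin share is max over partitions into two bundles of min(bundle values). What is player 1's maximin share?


Step 1: Item values = 94, 15, 88
Step 2: Enumerate all 2-bundle partitions and take the smaller bundle:
  Partition 1: {94} vs {15,88} -> bundles 94, 103; min = 94
  Partition 2: {15} vs {94,88} -> bundles 15, 182; min = 15
  Partition 3: {88} vs {94,15} -> bundles 88, 109; min = 88
Step 3: MMS = max(94, 15, 88) = 94

94


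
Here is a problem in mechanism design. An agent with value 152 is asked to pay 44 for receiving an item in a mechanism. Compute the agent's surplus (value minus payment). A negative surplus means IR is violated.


Step 1: Surplus = value - payment = 152 - 44 = 108
Step 2: IR is satisfied (surplus >= 0)

108


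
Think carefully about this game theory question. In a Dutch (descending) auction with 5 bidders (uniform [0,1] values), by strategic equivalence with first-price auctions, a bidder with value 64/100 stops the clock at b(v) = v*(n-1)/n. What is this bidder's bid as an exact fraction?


Step 1: Dutch auctions are strategically equivalent to first-price auctions
Step 2: The equilibrium bid is b(v) = v*(n-1)/n
Step 3: b = 16/25 * 4/5
Step 4: b = 64/125

64/125


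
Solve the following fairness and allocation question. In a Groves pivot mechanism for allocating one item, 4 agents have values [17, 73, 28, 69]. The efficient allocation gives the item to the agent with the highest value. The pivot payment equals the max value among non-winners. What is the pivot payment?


Step 1: The efficient winner is agent 1 with value 73
Step 2: Other agents' values: [17, 28, 69]
Step 3: Pivot payment = max(others) = 69
Step 4: The winner pays 69

69


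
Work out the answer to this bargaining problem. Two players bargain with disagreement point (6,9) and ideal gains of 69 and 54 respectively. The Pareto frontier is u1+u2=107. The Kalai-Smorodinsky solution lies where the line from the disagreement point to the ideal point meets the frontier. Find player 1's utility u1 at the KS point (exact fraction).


Step 1: At the KS point, (u1-d1)/r1 = (u2-d2)/r2 = t and u1+u2 = 107
Step 2: u1 = d1 + r1*t and u2 = d2 + r2*t, so (d1 + r1*t) + (d2 + r2*t) = 107
Step 3: t = (107 - 6 - 9)/(69 + 54) = 92/123
Step 4: u1 = d1 + r1*t = 6 + 69 * 92/123 = 2362/41
Step 5: (Check: u2 = d2 + r2*t = 2025/41; u1+u2 = 2362/41 + 2025/41 = 107, on the frontier.)

2362/41


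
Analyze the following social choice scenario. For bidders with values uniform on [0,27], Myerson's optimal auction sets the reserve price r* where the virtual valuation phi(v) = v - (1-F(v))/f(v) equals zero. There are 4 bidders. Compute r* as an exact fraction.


Step 1: For U[0,27], F(v) = v/27 and f(v) = 1/27
Step 2: phi(v) = v - (1 - v/27)/(1/27) = v - (27 - v) = 2v - 27
Step 3: Set phi(r*) = 0: 2r* - 27 = 0
Step 4: r* = 27/2 (the number of bidders n = 4 does not enter)

27/2


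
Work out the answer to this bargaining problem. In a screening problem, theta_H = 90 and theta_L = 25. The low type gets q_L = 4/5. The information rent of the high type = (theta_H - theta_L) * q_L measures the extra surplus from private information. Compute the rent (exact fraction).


Step 1: theta_H - theta_L = 90 - 25 = 65
Step 2: Information rent = (theta_H - theta_L) * q_L
Step 3: = 65 * 4/5
Step 4: = 52

52


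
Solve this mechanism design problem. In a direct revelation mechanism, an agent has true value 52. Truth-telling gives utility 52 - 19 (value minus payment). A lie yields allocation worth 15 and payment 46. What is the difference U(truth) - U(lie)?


Step 1: U(truth) = value - payment = 52 - 19 = 33
Step 2: U(lie) = allocation - payment = 15 - 46 = -31
Step 3: IC gap = 33 - (-31) = 64

64


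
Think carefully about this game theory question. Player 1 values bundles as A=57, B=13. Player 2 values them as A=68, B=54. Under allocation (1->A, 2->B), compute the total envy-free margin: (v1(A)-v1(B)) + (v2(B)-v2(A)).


Step 1: Player 1's margin = v1(A) - v1(B) = 57 - 13 = 44
Step 2: Player 2's margin = v2(B) - v2(A) = 54 - 68 = -14
Step 3: Total margin = 44 + -14 = 30

30


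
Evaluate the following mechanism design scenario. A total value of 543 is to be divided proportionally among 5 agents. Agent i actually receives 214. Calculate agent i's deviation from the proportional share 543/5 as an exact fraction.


Step 1: Proportional share = 543/5
Step 2: Agent's actual allocation = 214
Step 3: Excess = 214 - 543/5 = 527/5

527/5


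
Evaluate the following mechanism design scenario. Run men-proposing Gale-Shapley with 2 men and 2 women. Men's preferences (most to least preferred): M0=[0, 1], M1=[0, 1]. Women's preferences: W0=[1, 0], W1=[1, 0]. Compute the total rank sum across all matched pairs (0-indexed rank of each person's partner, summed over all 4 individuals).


Step 1: Run Gale-Shapley (men propose, women hold best offer):
  M0 proposes to W0; she accepts
  M1 proposes to W0; she switches from M0
  M0 proposes to W1; she accepts
Step 2: Final matching: W0-M1, W1-M0
Step 3: 0-indexed ranks (man's rank of his match, then woman's): 0 + 0 + 1 + 1
Step 4: Total rank sum = 2

2


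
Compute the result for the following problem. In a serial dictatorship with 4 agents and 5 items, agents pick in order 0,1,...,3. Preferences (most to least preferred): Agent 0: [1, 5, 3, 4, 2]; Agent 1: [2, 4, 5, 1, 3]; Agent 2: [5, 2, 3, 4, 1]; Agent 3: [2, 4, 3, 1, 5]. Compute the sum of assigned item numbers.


Step 1: Agent 0 picks item 1
Step 2: Agent 1 picks item 2
Step 3: Agent 2 picks item 5
Step 4: Agent 3 picks item 4
Step 5: Sum = 1 + 2 + 5 + 4 = 12

12


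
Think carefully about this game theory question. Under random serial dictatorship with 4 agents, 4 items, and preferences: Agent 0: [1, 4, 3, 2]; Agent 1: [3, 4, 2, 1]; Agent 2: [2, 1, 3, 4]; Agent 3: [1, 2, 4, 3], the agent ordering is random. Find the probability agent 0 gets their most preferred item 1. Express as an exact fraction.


Step 1: Agent 0 wants item 1
Step 2: There are 24 possible orderings of agents
Step 3: In 12 orderings, agent 0 gets item 1
Step 4: Probability = 12/24 = 1/2

1/2


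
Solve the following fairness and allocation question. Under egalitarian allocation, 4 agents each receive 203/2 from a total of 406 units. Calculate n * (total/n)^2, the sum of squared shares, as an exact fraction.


Step 1: Each agent's share = 406/4 = 203/2
Step 2: Square of each share = (203/2)^2 = 41209/4
Step 3: Sum of squares = 4 * 41209/4 = 41209

41209


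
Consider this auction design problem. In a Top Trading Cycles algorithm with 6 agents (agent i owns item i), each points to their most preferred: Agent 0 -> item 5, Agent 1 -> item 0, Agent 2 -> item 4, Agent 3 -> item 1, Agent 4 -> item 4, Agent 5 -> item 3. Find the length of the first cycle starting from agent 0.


Step 1: Trace the pointer graph from agent 0: 0 -> 5 -> 3 -> 1 -> 0
Step 2: A cycle is detected when we revisit agent 0
Step 3: The cycle is: 0 -> 5 -> 3 -> 1 -> 0
Step 4: Cycle length = 4

4


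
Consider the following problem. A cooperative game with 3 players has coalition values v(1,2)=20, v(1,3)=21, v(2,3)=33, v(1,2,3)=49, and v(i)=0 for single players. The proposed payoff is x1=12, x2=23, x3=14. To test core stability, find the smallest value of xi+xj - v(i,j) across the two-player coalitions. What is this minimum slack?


Step 1: Slack for coalition (1,2): x1+x2 - v12 = 35 - 20 = 15
Step 2: Slack for coalition (1,3): x1+x3 - v13 = 26 - 21 = 5
Step 3: Slack for coalition (2,3): x2+x3 - v23 = 37 - 33 = 4
Step 4: Minimum slack = min(15, 5, 4) = 4, attained by (2,3); no pair can gain by deviating, so the allocation is in the core

4


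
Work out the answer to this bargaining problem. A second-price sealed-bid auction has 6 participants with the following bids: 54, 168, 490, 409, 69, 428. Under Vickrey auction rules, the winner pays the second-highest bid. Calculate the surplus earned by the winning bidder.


Step 1: Sort bids in descending order: 490, 428, 409, 168, 69, 54
Step 2: The winning bid is the highest: 490
Step 3: The payment equals the second-highest bid: 428
Step 4: Surplus = winner's bid - payment = 490 - 428 = 62

62


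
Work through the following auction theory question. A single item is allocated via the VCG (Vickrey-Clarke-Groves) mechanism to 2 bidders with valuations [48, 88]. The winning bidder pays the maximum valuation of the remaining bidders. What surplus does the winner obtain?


Step 1: The winner is the agent with the highest value: agent 1 with value 88
Step 2: Values of other agents: [48]
Step 3: VCG payment = max of others' values = 48
Step 4: Surplus = 88 - 48 = 40

40


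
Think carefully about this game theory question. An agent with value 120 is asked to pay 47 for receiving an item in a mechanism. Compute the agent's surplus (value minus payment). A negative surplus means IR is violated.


Step 1: Surplus = value - payment = 120 - 47 = 73
Step 2: IR is satisfied (surplus >= 0)

73


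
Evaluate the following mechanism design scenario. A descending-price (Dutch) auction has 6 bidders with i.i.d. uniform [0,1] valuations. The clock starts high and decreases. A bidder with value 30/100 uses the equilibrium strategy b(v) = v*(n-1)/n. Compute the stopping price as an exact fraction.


Step 1: Dutch auctions are strategically equivalent to first-price auctions
Step 2: The equilibrium bid is b(v) = v*(n-1)/n
Step 3: b = 3/10 * 5/6
Step 4: b = 1/4

1/4


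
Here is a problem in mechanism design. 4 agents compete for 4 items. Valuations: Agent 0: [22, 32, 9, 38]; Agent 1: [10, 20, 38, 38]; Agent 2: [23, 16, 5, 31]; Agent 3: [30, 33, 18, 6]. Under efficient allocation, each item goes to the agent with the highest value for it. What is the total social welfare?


Step 1: For each item, find the maximum value among all agents.
Step 2: Item 0 -> Agent 3 (value 30)
Step 3: Item 1 -> Agent 3 (value 33)
Step 4: Item 2 -> Agent 1 (value 38)
Step 5: Item 3 -> Agent 0 (value 38)
Step 6: Total welfare = 30 + 33 + 38 + 38 = 139

139


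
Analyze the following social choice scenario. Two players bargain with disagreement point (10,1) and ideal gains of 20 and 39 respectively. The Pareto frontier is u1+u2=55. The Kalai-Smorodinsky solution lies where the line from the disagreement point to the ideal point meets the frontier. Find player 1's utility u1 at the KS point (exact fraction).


Step 1: At the KS point, (u1-d1)/r1 = (u2-d2)/r2 = t and u1+u2 = 55
Step 2: u1 = d1 + r1*t and u2 = d2 + r2*t, so (d1 + r1*t) + (d2 + r2*t) = 55
Step 3: t = (55 - 10 - 1)/(20 + 39) = 44/59
Step 4: u1 = d1 + r1*t = 10 + 20 * 44/59 = 1470/59
Step 5: (Check: u2 = d2 + r2*t = 1775/59; u1+u2 = 1470/59 + 1775/59 = 55, on the frontier.)

1470/59


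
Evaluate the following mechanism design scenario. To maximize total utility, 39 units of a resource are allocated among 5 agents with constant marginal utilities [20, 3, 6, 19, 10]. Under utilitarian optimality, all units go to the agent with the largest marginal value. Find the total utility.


Step 1: The marginal utilities are [20, 3, 6, 19, 10]
Step 2: The highest marginal utility is 20
Step 3: All 39 units go to that agent
Step 4: Total utility = 20 * 39 = 780

780


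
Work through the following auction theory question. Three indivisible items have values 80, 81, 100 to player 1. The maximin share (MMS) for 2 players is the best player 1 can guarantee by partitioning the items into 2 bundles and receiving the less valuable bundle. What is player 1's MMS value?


Step 1: Item values = 80, 81, 100
Step 2: Enumerate all 2-bundle partitions and take the smaller bundle:
  Partition 1: {80} vs {81,100} -> bundles 80, 181; min = 80
  Partition 2: {81} vs {80,100} -> bundles 81, 180; min = 81
  Partition 3: {100} vs {80,81} -> bundles 100, 161; min = 100
Step 3: MMS = max(80, 81, 100) = 100

100


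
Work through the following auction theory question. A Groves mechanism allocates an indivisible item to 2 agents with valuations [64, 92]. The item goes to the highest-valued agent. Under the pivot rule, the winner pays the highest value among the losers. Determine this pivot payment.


Step 1: The efficient winner is agent 1 with value 92
Step 2: Other agents' values: [64]
Step 3: Pivot payment = max(others) = 64
Step 4: The winner pays 64

64


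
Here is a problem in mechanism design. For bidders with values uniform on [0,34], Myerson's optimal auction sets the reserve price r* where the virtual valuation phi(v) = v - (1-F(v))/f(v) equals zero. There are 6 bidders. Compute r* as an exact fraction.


Step 1: For U[0,34], F(v) = v/34 and f(v) = 1/34
Step 2: phi(v) = v - (1 - v/34)/(1/34) = v - (34 - v) = 2v - 34
Step 3: Set phi(r*) = 0: 2r* - 34 = 0
Step 4: r* = 34/2 = 17 (the number of bidders n = 6 does not enter)

17


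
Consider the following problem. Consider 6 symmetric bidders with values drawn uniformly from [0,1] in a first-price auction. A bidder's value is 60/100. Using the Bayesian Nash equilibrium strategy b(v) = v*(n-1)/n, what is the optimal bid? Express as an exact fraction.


Step 1: The symmetric BNE bidding function is b(v) = v * (n-1) / n
Step 2: Substitute v = 3/5 and n = 6
Step 3: b = 3/5 * 5/6
Step 4: b = 1/2

1/2


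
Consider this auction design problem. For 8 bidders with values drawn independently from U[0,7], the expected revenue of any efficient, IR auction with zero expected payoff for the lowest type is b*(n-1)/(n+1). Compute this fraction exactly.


Step 1: By Revenue Equivalence, expected revenue = b*(n-1)/(n+1)
Step 2: Substituting n = 8, b = 7
Step 3: Revenue = 7*(8-1)/(8+1) = 7*7/9
Step 4: Revenue = 49/9

49/9


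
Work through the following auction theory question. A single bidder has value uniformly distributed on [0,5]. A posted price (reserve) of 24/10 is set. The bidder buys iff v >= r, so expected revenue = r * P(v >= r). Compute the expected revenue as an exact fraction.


Step 1: Posted price r = 12/5, value support [0,5]
Step 2: P(v >= r) = (5 - 12/5)/5 = 13/25
Step 3: Expected revenue = r * P(v >= r) = 12/5 * 13/25
Step 4: Revenue = 156/125

156/125


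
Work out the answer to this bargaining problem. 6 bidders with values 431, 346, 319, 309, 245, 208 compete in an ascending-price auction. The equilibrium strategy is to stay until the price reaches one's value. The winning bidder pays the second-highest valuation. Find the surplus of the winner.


Step 1: Identify the highest value: 431
Step 2: Identify the second-highest value: 346
Step 3: The final price = second-highest value = 346
Step 4: Surplus = 431 - 346 = 85

85


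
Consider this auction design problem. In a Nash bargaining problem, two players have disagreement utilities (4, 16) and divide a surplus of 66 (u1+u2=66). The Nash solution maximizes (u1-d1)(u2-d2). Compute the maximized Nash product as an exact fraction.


Step 1: The Nash solution splits surplus symmetrically above the disagreement point
Step 2: u1 = (total + d1 - d2)/2 = (66 + 4 - 16)/2 = 27
Step 3: u2 = (total - d1 + d2)/2 = (66 - 4 + 16)/2 = 39
Step 4: Nash product = (27 - 4) * (39 - 16)
Step 5: = 23 * 23 = 529

529


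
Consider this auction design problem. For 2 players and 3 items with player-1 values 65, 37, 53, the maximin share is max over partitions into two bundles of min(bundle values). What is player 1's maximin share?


Step 1: Item values = 65, 37, 53
Step 2: Enumerate all 2-bundle partitions and take the smaller bundle:
  Partition 1: {65} vs {37,53} -> bundles 65, 90; min = 65
  Partition 2: {37} vs {65,53} -> bundles 37, 118; min = 37
  Partition 3: {53} vs {65,37} -> bundles 53, 102; min = 53
Step 3: MMS = max(65, 37, 53) = 65

65


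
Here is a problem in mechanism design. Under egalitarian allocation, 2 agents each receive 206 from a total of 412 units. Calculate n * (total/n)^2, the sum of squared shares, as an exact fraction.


Step 1: Each agent's share = 412/2 = 206
Step 2: Square of each share = (206)^2 = 42436
Step 3: Sum of squares = 2 * 42436 = 84872

84872


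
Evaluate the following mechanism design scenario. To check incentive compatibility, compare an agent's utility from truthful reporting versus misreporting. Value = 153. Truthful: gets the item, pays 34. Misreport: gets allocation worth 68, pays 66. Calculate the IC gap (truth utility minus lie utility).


Step 1: U(truth) = value - payment = 153 - 34 = 119
Step 2: U(lie) = allocation - payment = 68 - 66 = 2
Step 3: IC gap = 119 - 2 = 117

117


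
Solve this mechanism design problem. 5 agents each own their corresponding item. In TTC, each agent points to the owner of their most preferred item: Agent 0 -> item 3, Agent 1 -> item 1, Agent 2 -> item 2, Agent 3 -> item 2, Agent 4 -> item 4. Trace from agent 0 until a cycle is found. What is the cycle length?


Step 1: Trace the pointer graph from agent 0: 0 -> 3 -> 2 -> 2
Step 2: A cycle is detected when we revisit agent 2
Step 3: The cycle is: 2 -> 2
Step 4: Cycle length = 1

1


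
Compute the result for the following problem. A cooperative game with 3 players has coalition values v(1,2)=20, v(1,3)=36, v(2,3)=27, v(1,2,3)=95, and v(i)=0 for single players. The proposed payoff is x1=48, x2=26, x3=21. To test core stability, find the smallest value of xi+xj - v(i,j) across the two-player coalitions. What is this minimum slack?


Step 1: Slack for coalition (1,2): x1+x2 - v12 = 74 - 20 = 54
Step 2: Slack for coalition (1,3): x1+x3 - v13 = 69 - 36 = 33
Step 3: Slack for coalition (2,3): x2+x3 - v23 = 47 - 27 = 20
Step 4: Minimum slack = min(54, 33, 20) = 20, attained by (2,3); no pair can gain by deviating, so the allocation is in the core

20


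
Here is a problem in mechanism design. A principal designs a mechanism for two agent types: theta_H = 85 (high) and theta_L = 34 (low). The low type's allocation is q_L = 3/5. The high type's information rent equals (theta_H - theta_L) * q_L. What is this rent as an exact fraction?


Step 1: theta_H - theta_L = 85 - 34 = 51
Step 2: Information rent = (theta_H - theta_L) * q_L
Step 3: = 51 * 3/5
Step 4: = 153/5

153/5


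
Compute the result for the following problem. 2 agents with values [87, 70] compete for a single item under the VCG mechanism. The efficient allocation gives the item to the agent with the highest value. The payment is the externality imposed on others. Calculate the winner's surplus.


Step 1: The winner is the agent with the highest value: agent 0 with value 87
Step 2: Values of other agents: [70]
Step 3: VCG payment = max of others' values = 70
Step 4: Surplus = 87 - 70 = 17

17


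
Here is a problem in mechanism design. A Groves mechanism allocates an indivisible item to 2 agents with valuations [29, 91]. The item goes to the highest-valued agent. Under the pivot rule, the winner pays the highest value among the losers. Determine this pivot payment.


Step 1: The efficient winner is agent 1 with value 91
Step 2: Other agents' values: [29]
Step 3: Pivot payment = max(others) = 29
Step 4: The winner pays 29

29


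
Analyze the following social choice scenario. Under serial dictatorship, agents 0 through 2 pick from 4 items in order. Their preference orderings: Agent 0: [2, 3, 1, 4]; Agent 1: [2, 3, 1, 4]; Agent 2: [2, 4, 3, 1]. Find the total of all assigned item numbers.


Step 1: Agent 0 picks item 2
Step 2: Agent 1 picks item 3
Step 3: Agent 2 picks item 4
Step 4: Sum = 2 + 3 + 4 = 9

9


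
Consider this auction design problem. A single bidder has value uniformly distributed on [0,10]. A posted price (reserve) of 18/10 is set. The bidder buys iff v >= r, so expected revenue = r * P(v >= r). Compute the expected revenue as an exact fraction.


Step 1: Posted price r = 9/5, value support [0,10]
Step 2: P(v >= r) = (10 - 9/5)/10 = 41/50
Step 3: Expected revenue = r * P(v >= r) = 9/5 * 41/50
Step 4: Revenue = 369/250

369/250


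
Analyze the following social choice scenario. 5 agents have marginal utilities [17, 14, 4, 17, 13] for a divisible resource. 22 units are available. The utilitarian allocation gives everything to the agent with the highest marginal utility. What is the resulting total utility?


Step 1: The marginal utilities are [17, 14, 4, 17, 13]
Step 2: The highest marginal utility is 17
Step 3: All 22 units go to that agent
Step 4: Total utility = 17 * 22 = 374

374


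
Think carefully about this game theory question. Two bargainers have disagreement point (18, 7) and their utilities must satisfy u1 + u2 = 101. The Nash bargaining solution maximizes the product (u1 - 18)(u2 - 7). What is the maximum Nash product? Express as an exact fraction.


Step 1: The Nash solution splits surplus symmetrically above the disagreement point
Step 2: u1 = (total + d1 - d2)/2 = (101 + 18 - 7)/2 = 56
Step 3: u2 = (total - d1 + d2)/2 = (101 - 18 + 7)/2 = 45
Step 4: Nash product = (56 - 18) * (45 - 7)
Step 5: = 38 * 38 = 1444

1444


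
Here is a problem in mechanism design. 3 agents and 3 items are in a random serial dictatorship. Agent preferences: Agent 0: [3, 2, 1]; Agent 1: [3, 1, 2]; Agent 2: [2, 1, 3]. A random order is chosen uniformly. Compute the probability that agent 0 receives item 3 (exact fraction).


Step 1: Agent 0 wants item 3
Step 2: There are 6 possible orderings of agents
Step 3: In 3 orderings, agent 0 gets item 3
Step 4: Probability = 3/6 = 1/2

1/2


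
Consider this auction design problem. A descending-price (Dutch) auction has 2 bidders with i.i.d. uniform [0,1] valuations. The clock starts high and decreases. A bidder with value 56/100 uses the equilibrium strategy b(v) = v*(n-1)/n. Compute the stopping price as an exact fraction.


Step 1: Dutch auctions are strategically equivalent to first-price auctions
Step 2: The equilibrium bid is b(v) = v*(n-1)/n
Step 3: b = 14/25 * 1/2
Step 4: b = 7/25

7/25


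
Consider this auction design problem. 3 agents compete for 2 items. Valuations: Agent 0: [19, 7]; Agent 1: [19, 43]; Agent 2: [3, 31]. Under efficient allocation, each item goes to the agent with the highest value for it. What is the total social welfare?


Step 1: For each item, find the maximum value among all agents.
Step 2: Item 0 -> Agent 0 (value 19)
Step 3: Item 1 -> Agent 1 (value 43)
Step 4: Total welfare = 19 + 43 = 62

62


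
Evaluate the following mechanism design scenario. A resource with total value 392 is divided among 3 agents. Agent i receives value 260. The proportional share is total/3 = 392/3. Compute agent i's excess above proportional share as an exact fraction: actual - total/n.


Step 1: Proportional share = 392/3
Step 2: Agent's actual allocation = 260
Step 3: Excess = 260 - 392/3 = 388/3

388/3


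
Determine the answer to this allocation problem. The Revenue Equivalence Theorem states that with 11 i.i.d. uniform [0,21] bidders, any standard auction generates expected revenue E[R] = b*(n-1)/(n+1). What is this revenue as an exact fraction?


Step 1: By Revenue Equivalence, expected revenue = b*(n-1)/(n+1)
Step 2: Substituting n = 11, b = 21
Step 3: Revenue = 21*(11-1)/(11+1) = 21*10/12
Step 4: Revenue = 210/12 = 35/2

35/2


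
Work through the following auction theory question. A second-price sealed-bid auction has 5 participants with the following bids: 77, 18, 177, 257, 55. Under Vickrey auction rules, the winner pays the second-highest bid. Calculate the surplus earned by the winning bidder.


Step 1: Sort bids in descending order: 257, 177, 77, 55, 18
Step 2: The winning bid is the highest: 257
Step 3: The payment equals the second-highest bid: 177
Step 4: Surplus = winner's bid - payment = 257 - 177 = 80

80


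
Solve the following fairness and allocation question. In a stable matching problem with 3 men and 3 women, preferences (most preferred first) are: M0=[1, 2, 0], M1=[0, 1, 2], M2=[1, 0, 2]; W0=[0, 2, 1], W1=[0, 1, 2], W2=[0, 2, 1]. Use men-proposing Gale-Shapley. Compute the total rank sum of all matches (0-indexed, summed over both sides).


Step 1: Run Gale-Shapley (men propose, women hold best offer):
  M0 proposes to W1; she accepts
  M1 proposes to W0; she accepts
  M2 proposes to W1; rejected
  M2 proposes to W0; she switches from M1
  M1 proposes to W1; rejected
  M1 proposes to W2; she accepts
Step 2: Final matching: W0-M2, W1-M0, W2-M1
Step 3: 0-indexed ranks (man's rank of his match, then woman's): 1 + 1 + 0 + 0 + 2 + 2
Step 4: Total rank sum = 6

6


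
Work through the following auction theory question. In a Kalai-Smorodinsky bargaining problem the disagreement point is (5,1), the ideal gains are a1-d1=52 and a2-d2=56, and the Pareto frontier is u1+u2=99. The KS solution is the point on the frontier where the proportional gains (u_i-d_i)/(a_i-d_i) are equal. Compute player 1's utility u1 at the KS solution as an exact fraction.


Step 1: At the KS point, (u1-d1)/r1 = (u2-d2)/r2 = t and u1+u2 = 99
Step 2: u1 = d1 + r1*t and u2 = d2 + r2*t, so (d1 + r1*t) + (d2 + r2*t) = 99
Step 3: t = (99 - 5 - 1)/(52 + 56) = 93/108 = 31/36
Step 4: u1 = d1 + r1*t = 5 + 52 * 31/36 = 448/9
Step 5: (Check: u2 = d2 + r2*t = 443/9; u1+u2 = 448/9 + 443/9 = 99, on the frontier.)

448/9


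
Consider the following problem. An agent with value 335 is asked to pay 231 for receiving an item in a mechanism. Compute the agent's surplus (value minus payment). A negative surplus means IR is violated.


Step 1: Surplus = value - payment = 335 - 231 = 104
Step 2: IR is satisfied (surplus >= 0)

104


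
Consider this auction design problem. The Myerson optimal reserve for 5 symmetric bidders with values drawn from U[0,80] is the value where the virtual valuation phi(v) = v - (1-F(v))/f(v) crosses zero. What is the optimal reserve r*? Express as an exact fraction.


Step 1: For U[0,80], F(v) = v/80 and f(v) = 1/80
Step 2: phi(v) = v - (1 - v/80)/(1/80) = v - (80 - v) = 2v - 80
Step 3: Set phi(r*) = 0: 2r* - 80 = 0
Step 4: r* = 80/2 = 40 (the number of bidders n = 5 does not enter)

40


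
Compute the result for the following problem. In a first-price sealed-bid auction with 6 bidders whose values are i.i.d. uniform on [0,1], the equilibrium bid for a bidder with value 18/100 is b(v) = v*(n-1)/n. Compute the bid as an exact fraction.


Step 1: The symmetric BNE bidding function is b(v) = v * (n-1) / n
Step 2: Substitute v = 9/50 and n = 6
Step 3: b = 9/50 * 5/6
Step 4: b = 3/20

3/20


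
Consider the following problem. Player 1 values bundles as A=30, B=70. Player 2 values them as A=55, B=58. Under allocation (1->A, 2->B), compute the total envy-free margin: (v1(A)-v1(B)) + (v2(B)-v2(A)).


Step 1: Player 1's margin = v1(A) - v1(B) = 30 - 70 = -40
Step 2: Player 2's margin = v2(B) - v2(A) = 58 - 55 = 3
Step 3: Total margin = -40 + 3 = -37

-37
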